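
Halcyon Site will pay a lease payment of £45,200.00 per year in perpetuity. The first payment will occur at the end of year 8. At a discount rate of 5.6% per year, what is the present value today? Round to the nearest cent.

Value at end of year 7: C / r = £45,200.00 / 0.056 = £807,142.8571
Discount to today: PV = £807,142.8571 / (1 + 0.056)^7 = £807,142.8571 / 1.464359 = £551,192.09

£551192.09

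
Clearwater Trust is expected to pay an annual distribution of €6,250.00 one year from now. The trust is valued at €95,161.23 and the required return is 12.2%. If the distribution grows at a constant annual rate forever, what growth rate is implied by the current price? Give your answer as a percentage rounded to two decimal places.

P = D₁/(r−g) ⇒ g = r − D₁/P = 0.122 − €6,250.00/€95,161.23 = 0.056322

5.63%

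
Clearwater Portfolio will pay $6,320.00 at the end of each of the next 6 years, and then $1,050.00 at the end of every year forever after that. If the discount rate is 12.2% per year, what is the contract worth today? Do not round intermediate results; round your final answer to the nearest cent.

$30151.50

PV of 6-year annuity: $6,320.00 × [1 − (1+0.122)^−6] / 0.122 = 25837.57444
Perpetuity value at year 6: $1,050.00 / 0.122 = 8606.55738
PV of perpetuity: 8606.55738 / (1+0.122)^6 = 4313.92238
Total PV = 25837.57444 + 4313.92238 = 30151.49683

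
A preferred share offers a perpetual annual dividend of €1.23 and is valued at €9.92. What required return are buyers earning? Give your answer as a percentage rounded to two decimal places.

12.40%

P = C/r ⇒ r = C/P = €1.23/€9.92 = 0.123992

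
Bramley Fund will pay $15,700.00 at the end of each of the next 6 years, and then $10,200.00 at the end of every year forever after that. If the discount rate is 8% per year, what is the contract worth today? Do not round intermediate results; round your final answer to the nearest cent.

PV of 6-year annuity: $15,700.00 × [1 − (1+0.08)^−6] / 0.08 = 72579.21072
Perpetuity value at year 6: $10,200.00 / 0.08 = 127500.00000
PV of perpetuity: 127500.00000 / (1+0.08)^6 = 80346.62743
Total PV = 72579.21072 + 80346.62743 = 152925.83815

$152925.84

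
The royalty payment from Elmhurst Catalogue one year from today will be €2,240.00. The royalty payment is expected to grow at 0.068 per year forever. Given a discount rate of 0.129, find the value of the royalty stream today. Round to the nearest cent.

€36721.31

Growing perpetuity: P = D₁ / (r − g) = €2,240.0000 / (0.129 − 0.068) = €36,721.31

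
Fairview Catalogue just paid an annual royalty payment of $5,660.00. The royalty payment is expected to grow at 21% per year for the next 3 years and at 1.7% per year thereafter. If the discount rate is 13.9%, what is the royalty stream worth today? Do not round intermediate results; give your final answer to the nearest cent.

$75753.17

D_1 = 6848.60000
D_2 = 8286.80600
D_3 = 10027.03526
Terminal value at year 3: TV = D_3×(1+g_2)/(r−g_2) = 10197.49486/0.122 = 83586.02344
P_0 = D_1/(1+r)^1 + D_2/(1+r)^2 + D_3/(1+r)^3 + TV/(1+r)^3
    = 6012.81826 + 6387.62958 + 6785.80491 + 56566.91473 = 75753.16749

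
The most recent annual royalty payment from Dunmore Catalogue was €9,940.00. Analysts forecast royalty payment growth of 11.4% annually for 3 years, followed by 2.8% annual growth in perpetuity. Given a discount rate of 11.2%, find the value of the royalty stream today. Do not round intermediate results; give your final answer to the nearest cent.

€152231.61

D_1 = 11073.16000
D_2 = 12335.50024
D_3 = 13741.74727
Terminal value at year 3: TV = D_3×(1+g_2)/(r−g_2) = 14126.51619/0.084 = 168172.81180
P_0 = D_1/(1+r)^1 + D_2/(1+r)^2 + D_3/(1+r)^3 + TV/(1+r)^3
    = 9957.87770 + 9975.78755 + 9993.72961 + 122304.21480 = 152231.60966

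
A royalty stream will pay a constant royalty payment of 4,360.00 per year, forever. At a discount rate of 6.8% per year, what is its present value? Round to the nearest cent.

Level perpetuity: PV = C / r = 4,360.00 / 0.068 = 64,117.65

64117.65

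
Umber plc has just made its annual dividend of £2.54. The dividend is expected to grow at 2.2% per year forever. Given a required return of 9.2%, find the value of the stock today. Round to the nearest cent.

D₁ = D₀ × (1 + g) = £2.54 × 1.022 = £2.5959
Growing perpetuity: P = D₁ / (r − g) = £2.5959 / (0.092 − 0.022) = £37.08

£37.08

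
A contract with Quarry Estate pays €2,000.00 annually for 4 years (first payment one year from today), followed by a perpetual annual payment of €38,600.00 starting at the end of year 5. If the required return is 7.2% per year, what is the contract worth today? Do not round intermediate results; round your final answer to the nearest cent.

PV of 4-year annuity: €2,000.00 × [1 − (1+0.072)^−4] / 0.072 = 6743.94786
Perpetuity value at year 4: €38,600.00 / 0.072 = 536111.11111
PV of perpetuity: 536111.11111 / (1+0.072)^4 = 405952.91738
Total PV = 6743.94786 + 405952.91738 = 412696.86525

€412696.87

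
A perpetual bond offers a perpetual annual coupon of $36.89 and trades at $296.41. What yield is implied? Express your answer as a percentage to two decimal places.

12.45%

P = C/r ⇒ r = C/P = $36.89/$296.41 = 0.124456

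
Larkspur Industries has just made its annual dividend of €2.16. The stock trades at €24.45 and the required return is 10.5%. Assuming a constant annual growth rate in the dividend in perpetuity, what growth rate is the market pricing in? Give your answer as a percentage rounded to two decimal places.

P = D₀(1+g)/(r−g) ⇒ P(r−g) = D₀(1+g) ⇒ g(P+D₀) = P·r − D₀
g = (P·r − D₀)/(P + D₀) = (€24.45×0.105 − €2.16) / (€24.45 + €2.16) = 0.015304

1.53%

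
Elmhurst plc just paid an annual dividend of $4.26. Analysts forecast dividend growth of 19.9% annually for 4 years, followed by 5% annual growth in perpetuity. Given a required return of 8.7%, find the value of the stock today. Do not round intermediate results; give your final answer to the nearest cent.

D_1 = 5.10774
D_2 = 6.12418
D_3 = 7.34289
D_4 = 8.80413
Terminal value at year 4: TV = D_4×(1+g_2)/(r−g_2) = 9.24433/0.037 = 249.84687
P_0 = D_1/(1+r)^1 + D_2/(1+r)^2 + D_3/(1+r)^3 + D_4/(1+r)^4 + TV/(1+r)^4
    = 4.69893 + 5.18309 + 5.71714 + 6.30621 + 178.95990 = 200.86527

$200.87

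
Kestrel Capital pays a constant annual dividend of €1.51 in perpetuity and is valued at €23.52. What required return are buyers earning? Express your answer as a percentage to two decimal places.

P = C/r ⇒ r = C/P = €1.51/€23.52 = 0.064201

6.42%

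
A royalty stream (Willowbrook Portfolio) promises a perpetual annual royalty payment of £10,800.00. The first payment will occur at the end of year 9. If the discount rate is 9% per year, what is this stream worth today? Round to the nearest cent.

Value at end of year 8: C / r = £10,800.00 / 0.09 = £120,000.0000
Discount to today: PV = £120,000.0000 / (1 + 0.09)^8 = £120,000.0000 / 1.992563 = £60,223.95

£60223.95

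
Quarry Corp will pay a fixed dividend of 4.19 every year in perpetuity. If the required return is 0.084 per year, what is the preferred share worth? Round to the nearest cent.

49.88

Level perpetuity: PV = C / r = 4.19 / 0.084 = 49.88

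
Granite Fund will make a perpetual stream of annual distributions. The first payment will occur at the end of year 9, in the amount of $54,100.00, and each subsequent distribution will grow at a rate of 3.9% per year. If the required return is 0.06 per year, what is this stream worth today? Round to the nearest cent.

Value at end of year 8: C₁ / (r − g) = $54,100.00 / (0.06 − 0.039) = $2,576,190.4762
Discount to today: PV = $2,576,190.4762 / (1 + 0.06)^8 = $2,576,190.4762 / 1.593848 = $1,616,333.78

$1616333.78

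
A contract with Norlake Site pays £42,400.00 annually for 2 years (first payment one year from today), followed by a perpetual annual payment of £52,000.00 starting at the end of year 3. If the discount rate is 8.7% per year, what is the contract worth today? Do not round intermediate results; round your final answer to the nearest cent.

PV of 2-year annuity: £42,400.00 × [1 − (1+0.087)^−2] / 0.087 = 74890.92893
Perpetuity value at year 2: £52,000.00 / 0.087 = 597701.14943
PV of perpetuity: 597701.14943 / (1+0.087)^2 = 505853.78376
Total PV = 74890.92893 + 505853.78376 = 580744.71269

£580744.71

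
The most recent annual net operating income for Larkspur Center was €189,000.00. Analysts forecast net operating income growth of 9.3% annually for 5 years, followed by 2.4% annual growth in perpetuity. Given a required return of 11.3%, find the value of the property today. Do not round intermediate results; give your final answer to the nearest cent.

€2881340.86

D_1 = 206577.00000
D_2 = 225788.66100
D_3 = 246787.00647
D_4 = 269738.19807
D_5 = 294823.85050
Terminal value at year 5: TV = D_5×(1+g_2)/(r−g_2) = 301899.62291/0.089 = 3392130.59447
P_0 = D_1/(1+r)^1 + D_2/(1+r)^2 + D_3/(1+r)^3 + D_4/(1+r)^4 + D_5/(1+r)^5 + TV/(1+r)^5
    = 185603.77358 + 182268.57550 + 178993.30909 + 175776.89743 + 172618.28292 + 1986080.01919 = 2881340.85771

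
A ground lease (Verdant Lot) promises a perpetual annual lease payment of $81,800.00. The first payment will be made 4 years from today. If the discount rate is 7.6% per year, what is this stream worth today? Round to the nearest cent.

Value at end of year 3: C / r = $81,800.00 / 0.076 = $1,076,315.7895
Discount to today: PV = $1,076,315.7895 / (1 + 0.076)^3 = $1,076,315.7895 / 1.245767 = $863,978.42

$863978.42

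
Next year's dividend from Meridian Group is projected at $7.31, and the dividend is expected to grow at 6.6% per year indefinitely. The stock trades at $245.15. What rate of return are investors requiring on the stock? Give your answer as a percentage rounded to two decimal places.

9.58%

P = D₁/(r − g) ⇒ r = D₁/P + g = $7.3100/$245.15 + 0.066 = 0.029818 + 0.066 = 0.095818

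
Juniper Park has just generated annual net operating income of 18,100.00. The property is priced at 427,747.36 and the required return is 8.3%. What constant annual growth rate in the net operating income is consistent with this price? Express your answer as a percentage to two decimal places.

P = D₀(1+g)/(r−g) ⇒ P(r−g) = D₀(1+g) ⇒ g(P+D₀) = P·r − D₀
g = (P·r − D₀)/(P + D₀) = (427,747.36×0.083 − 18,100.00) / (427,747.36 + 18,100.00) = 0.039034

3.90%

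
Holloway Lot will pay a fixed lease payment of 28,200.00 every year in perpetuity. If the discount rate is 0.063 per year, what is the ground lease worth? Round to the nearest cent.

447619.05

Level perpetuity: PV = C / r = 28,200.00 / 0.063 = 447,619.05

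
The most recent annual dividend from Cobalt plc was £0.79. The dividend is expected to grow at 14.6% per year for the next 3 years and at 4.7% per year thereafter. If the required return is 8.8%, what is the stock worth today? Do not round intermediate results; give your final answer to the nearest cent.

£26.21

D_1 = 0.90534
D_2 = 1.03752
D_3 = 1.18900
Terminal value at year 3: TV = D_3×(1+g_2)/(r−g_2) = 1.24488/0.041 = 30.36294
P_0 = D_1/(1+r)^1 + D_2/(1+r)^2 + D_3/(1+r)^3 + TV/(1+r)^3
    = 0.83211 + 0.87647 + 0.92320 + 23.57529 = 26.20708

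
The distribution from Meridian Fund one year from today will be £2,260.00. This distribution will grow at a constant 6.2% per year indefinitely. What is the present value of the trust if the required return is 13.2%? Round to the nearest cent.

Growing perpetuity: P = D₁ / (r − g) = £2,260.0000 / (0.132 − 0.062) = £32,285.71

£32285.71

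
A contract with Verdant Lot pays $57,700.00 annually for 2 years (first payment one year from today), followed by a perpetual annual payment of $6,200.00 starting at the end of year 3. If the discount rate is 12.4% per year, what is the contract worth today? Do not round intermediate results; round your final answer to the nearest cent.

PV of 2-year annuity: $57,700.00 × [1 − (1+0.124)^−2] / 0.124 = 97005.80033
Perpetuity value at year 2: $6,200.00 / 0.124 = 50000.00000
PV of perpetuity: 50000.00000 / (1+0.124)^2 = 39576.49979
Total PV = 97005.80033 + 39576.49979 = 136582.30012

$136582.30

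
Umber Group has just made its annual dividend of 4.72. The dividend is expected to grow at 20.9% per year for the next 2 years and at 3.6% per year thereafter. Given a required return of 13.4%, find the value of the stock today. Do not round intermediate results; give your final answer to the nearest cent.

D_1 = 5.70648
D_2 = 6.89913
Terminal value at year 2: TV = D_2×(1+g_2)/(r−g_2) = 7.14750/0.098 = 72.93371
P_0 = D_1/(1+r)^1 + D_2/(1+r)^2 + TV/(1+r)^2
    = 5.03217 + 5.36498 + 56.71555 = 67.11271

67.11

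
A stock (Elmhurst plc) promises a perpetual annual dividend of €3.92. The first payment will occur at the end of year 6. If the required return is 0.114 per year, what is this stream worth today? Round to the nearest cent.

Value at end of year 5: C / r = €3.92 / 0.114 = €34.3860
Discount to today: PV = €34.3860 / (1 + 0.114)^5 = €34.3860 / 1.715639 = €20.04

€20.04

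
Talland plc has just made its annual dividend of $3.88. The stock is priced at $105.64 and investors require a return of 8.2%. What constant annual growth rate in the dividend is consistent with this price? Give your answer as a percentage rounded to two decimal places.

P = D₀(1+g)/(r−g) ⇒ P(r−g) = D₀(1+g) ⇒ g(P+D₀) = P·r − D₀
g = (P·r − D₀)/(P + D₀) = ($105.64×0.082 − $3.88) / ($105.64 + $3.88) = 0.043668

4.37%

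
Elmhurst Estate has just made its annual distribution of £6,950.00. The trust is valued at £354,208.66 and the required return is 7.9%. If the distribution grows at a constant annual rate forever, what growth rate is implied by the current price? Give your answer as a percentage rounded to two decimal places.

P = D₀(1+g)/(r−g) ⇒ P(r−g) = D₀(1+g) ⇒ g(P+D₀) = P·r − D₀
g = (P·r − D₀)/(P + D₀) = (£354,208.66×0.079 − £6,950.00) / (£354,208.66 + £6,950.00) = 0.058236

5.82%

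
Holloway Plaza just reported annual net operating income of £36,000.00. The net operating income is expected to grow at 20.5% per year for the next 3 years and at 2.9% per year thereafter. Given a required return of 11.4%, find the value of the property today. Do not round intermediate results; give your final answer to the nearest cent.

D_1 = 43380.00000
D_2 = 52272.90000
D_3 = 62988.84450
Terminal value at year 3: TV = D_3×(1+g_2)/(r−g_2) = 64815.52099/0.085 = 762535.54106
P_0 = D_1/(1+r)^1 + D_2/(1+r)^2 + D_3/(1+r)^3 + TV/(1+r)^3
    = 38940.75404 + 42121.73125 + 45562.55490 + 551574.92935 = 678199.96955

£678199.97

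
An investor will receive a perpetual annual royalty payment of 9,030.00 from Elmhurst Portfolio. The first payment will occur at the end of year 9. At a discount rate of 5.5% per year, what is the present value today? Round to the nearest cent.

106980.69

Value at end of year 8: C / r = 9,030.00 / 0.055 = 164,181.8182
Discount to today: PV = 164,181.8182 / (1 + 0.055)^8 = 164,181.8182 / 1.534687 = 106,980.69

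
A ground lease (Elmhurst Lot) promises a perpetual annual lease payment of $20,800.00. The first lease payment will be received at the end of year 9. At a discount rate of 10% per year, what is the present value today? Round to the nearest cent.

Value at end of year 8: C / r = $20,800.00 / 0.1 = $208,000.0000
Discount to today: PV = $208,000.0000 / (1 + 0.1)^8 = $208,000.0000 / 2.143589 = $97,033.54

$97033.54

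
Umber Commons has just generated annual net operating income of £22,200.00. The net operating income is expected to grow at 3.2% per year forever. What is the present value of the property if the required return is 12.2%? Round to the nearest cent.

£254560.00

D₁ = D₀ × (1 + g) = £22,200.00 × 1.032 = £22,910.4000
Growing perpetuity: P = D₁ / (r − g) = £22,910.4000 / (0.122 − 0.032) = £254,560.00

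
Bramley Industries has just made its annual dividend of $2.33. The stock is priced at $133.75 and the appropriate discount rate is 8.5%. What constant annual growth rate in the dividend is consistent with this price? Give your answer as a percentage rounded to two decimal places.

6.64%

P = D₀(1+g)/(r−g) ⇒ P(r−g) = D₀(1+g) ⇒ g(P+D₀) = P·r − D₀
g = (P·r − D₀)/(P + D₀) = ($133.75×0.085 − $2.33) / ($133.75 + $2.33) = 0.066422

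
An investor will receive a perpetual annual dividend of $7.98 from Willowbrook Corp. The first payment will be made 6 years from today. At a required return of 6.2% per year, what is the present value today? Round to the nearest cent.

$95.28

Value at end of year 5: C / r = $7.98 / 0.062 = $128.7097
Discount to today: PV = $128.7097 / (1 + 0.062)^5 = $128.7097 / 1.350898 = $95.28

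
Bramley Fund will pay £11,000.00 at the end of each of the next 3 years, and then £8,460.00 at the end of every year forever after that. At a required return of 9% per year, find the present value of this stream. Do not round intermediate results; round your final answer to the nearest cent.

£100429.49

PV of 3-year annuity: £11,000.00 × [1 − (1+0.09)^−3] / 0.09 = 27844.24133
Perpetuity value at year 3: £8,460.00 / 0.09 = 94000.00000
PV of perpetuity: 94000.00000 / (1+0.09)^3 = 72585.24713
Total PV = 27844.24133 + 72585.24713 = 100429.48845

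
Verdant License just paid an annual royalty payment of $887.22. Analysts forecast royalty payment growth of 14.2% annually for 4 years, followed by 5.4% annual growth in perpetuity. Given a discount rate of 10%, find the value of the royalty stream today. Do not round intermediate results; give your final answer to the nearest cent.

$27516.90

D_1 = 1013.20524
D_2 = 1157.08038
D_3 = 1321.38580
D_4 = 1509.02258
Terminal value at year 4: TV = D_4×(1+g_2)/(r−g_2) = 1590.50980/0.046 = 34576.30003
P_0 = D_1/(1+r)^1 + D_2/(1+r)^2 + D_3/(1+r)^3 + D_4/(1+r)^4 + TV/(1+r)^4
    = 921.09567 + 956.26478 + 992.77671 + 1030.68273 + 23616.07816 = 27516.89805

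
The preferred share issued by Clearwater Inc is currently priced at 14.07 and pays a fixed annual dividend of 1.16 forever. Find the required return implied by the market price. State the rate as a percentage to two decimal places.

8.24%

P = C/r ⇒ r = C/P = 1.16/14.07 = 0.082445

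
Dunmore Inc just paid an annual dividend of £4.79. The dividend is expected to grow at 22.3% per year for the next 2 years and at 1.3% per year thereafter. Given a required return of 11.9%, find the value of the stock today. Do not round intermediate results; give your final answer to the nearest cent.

D_1 = 5.85817
D_2 = 7.16454
Terminal value at year 2: TV = D_2×(1+g_2)/(r−g_2) = 7.25768/0.106 = 68.46869
P_0 = D_1/(1+r)^1 + D_2/(1+r)^2 + TV/(1+r)^2
    = 5.23518 + 5.72174 + 54.68042 = 65.63734

£65.64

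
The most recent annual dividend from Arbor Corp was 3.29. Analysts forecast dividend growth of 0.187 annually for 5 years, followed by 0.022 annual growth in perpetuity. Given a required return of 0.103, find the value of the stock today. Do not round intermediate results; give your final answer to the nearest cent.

D_1 = 3.90523
D_2 = 4.63551
D_3 = 5.50235
D_4 = 6.53129
D_5 = 7.75264
Terminal value at year 5: TV = D_5×(1+g_2)/(r−g_2) = 7.92320/0.081 = 97.81723
P_0 = D_1/(1+r)^1 + D_2/(1+r)^2 + D_3/(1+r)^3 + D_4/(1+r)^4 + D_5/(1+r)^5 + TV/(1+r)^5
    = 3.54055 + 3.81019 + 4.10036 + 4.41262 + 4.74867 + 59.91531 = 80.52770

80.53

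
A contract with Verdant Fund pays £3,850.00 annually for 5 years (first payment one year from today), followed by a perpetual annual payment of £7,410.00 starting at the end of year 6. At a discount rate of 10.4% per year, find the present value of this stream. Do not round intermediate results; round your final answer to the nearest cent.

£57891.58

PV of 5-year annuity: £3,850.00 × [1 − (1+0.104)^−5] / 0.104 = 14446.60803
Perpetuity value at year 5: £7,410.00 / 0.104 = 71250.00000
PV of perpetuity: 71250.00000 / (1+0.104)^5 = 43444.97000
Total PV = 14446.60803 + 43444.97000 = 57891.57803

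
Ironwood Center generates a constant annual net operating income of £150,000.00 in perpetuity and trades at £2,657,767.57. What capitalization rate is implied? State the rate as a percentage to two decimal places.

P = C/r ⇒ r = C/P = £150,000.00/£2,657,767.57 = 0.056438

5.64%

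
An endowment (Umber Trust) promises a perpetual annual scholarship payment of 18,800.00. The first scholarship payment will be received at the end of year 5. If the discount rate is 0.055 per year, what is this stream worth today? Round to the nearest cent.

Value at end of year 4: C / r = 18,800.00 / 0.055 = 341,818.1818
Discount to today: PV = 341,818.1818 / (1 + 0.055)^4 = 341,818.1818 / 1.238825 = 275,921.36

275921.36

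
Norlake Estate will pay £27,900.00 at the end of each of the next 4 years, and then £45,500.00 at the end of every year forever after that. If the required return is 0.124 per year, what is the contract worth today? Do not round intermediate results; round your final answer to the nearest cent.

PV of 4-year annuity: £27,900.00 × [1 − (1+0.124)^−4] / 0.124 = 84033.05979
Perpetuity value at year 4: £45,500.00 / 0.124 = 366935.48387
PV of perpetuity: 366935.48387 / (1+0.124)^4 = 229892.32185
Total PV = 84033.05979 + 229892.32185 = 313925.38164

£313925.38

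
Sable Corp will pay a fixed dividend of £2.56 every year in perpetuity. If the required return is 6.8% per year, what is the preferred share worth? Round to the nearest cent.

£37.65

Level perpetuity: PV = C / r = £2.56 / 0.068 = £37.65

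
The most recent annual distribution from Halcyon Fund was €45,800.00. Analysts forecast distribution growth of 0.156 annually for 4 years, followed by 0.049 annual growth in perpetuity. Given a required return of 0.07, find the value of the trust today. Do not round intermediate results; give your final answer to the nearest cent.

€3339955.00

D_1 = 52944.80000
D_2 = 61204.18880
D_3 = 70752.04225
D_4 = 81789.36084
Terminal value at year 4: TV = D_4×(1+g_2)/(r−g_2) = 85797.03953/0.021 = 4085573.31074
P_0 = D_1/(1+r)^1 + D_2/(1+r)^2 + D_3/(1+r)^3 + D_4/(1+r)^4 + TV/(1+r)^4
    = 49481.12150 + 53458.10883 + 57754.74188 + 62396.71178 + 3116864.31724 = 3339955.00122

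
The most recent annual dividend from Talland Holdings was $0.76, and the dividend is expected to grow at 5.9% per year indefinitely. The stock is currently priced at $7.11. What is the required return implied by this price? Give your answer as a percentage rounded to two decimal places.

17.22%

D₁ = $0.76 × 1.059 = $0.8048
P = D₁/(r − g) ⇒ r = D₁/P + g = $0.8048/$7.11 + 0.059 = 0.113198 + 0.059 = 0.172198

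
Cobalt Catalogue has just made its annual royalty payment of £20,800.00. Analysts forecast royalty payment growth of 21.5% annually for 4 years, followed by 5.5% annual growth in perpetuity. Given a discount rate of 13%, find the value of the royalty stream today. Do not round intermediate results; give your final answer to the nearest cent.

£491130.09

D_1 = 25272.00000
D_2 = 30705.48000
D_3 = 37307.15820
D_4 = 45328.19721
Terminal value at year 4: TV = D_4×(1+g_2)/(r−g_2) = 47821.24806/0.075 = 637616.64080
P_0 = D_1/(1+r)^1 + D_2/(1+r)^2 + D_3/(1+r)^3 + D_4/(1+r)^4 + TV/(1+r)^4
    = 22364.60177 + 24046.89482 + 25855.73204 + 27800.63224 + 391062.22688 = 491130.08776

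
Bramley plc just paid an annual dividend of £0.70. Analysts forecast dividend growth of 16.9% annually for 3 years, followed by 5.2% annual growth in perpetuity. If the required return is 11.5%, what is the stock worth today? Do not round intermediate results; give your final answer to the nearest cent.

£15.78

D_1 = 0.81830
D_2 = 0.95659
D_3 = 1.11826
Terminal value at year 3: TV = D_3×(1+g_2)/(r−g_2) = 1.17641/0.063 = 18.67311
P_0 = D_1/(1+r)^1 + D_2/(1+r)^2 + D_3/(1+r)^3 + TV/(1+r)^3
    = 0.73390 + 0.76944 + 0.80671 + 13.47076 = 15.78082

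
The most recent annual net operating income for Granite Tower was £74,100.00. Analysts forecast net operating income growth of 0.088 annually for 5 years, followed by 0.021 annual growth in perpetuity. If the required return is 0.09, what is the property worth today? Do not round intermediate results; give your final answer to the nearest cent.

£1454908.28

D_1 = 80620.80000
D_2 = 87715.43040
D_3 = 95434.38828
D_4 = 103832.61444
D_5 = 112969.88451
Terminal value at year 5: TV = D_5×(1+g_2)/(r−g_2) = 115342.25209/0.069 = 1671626.84187
P_0 = D_1/(1+r)^1 + D_2/(1+r)^2 + D_3/(1+r)^3 + D_4/(1+r)^4 + D_5/(1+r)^5 + TV/(1+r)^5
    = 73964.03670 + 73828.32287 + 73692.85806 + 73557.64180 + 73422.67365 + 1086442.75071 = 1454908.28379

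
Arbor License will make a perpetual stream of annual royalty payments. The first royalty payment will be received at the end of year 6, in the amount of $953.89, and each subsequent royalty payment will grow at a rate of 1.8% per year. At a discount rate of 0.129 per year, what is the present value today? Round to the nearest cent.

$4684.96

Value at end of year 5: C₁ / (r − g) = $953.89 / (0.129 − 0.018) = $8,593.6036
Discount to today: PV = $8,593.6036 / (1 + 0.129)^5 = $8,593.6036 / 1.834297 = $4,684.96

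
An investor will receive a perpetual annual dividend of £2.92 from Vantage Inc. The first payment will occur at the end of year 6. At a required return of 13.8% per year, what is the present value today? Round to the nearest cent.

£11.09

Value at end of year 5: C / r = £2.92 / 0.138 = £21.1594
Discount to today: PV = £21.1594 / (1 + 0.138)^5 = £21.1594 / 1.908584 = £11.09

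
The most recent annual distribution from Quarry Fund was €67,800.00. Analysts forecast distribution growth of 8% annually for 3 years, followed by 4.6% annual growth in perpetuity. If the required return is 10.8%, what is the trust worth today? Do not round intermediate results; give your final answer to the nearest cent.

€1252598.54

D_1 = 73224.00000
D_2 = 79081.92000
D_3 = 85408.47360
Terminal value at year 3: TV = D_3×(1+g_2)/(r−g_2) = 89337.26339/0.062 = 1440923.60299
P_0 = D_1/(1+r)^1 + D_2/(1+r)^2 + D_3/(1+r)^3 + TV/(1+r)^3
    = 66086.64260 + 64416.58304 + 62788.72715 + 1059306.59030 = 1252598.54309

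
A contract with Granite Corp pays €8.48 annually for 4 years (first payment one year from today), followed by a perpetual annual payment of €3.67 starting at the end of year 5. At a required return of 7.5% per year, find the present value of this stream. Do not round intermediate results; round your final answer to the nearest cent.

€65.04

PV of 4-year annuity: €8.48 × [1 − (1+0.075)^−4] / 0.075 = 28.40229
Perpetuity value at year 4: €3.67 / 0.075 = 48.93333
PV of perpetuity: 48.93333 / (1+0.075)^4 = 36.64131
Total PV = 28.40229 + 36.64131 = 65.04359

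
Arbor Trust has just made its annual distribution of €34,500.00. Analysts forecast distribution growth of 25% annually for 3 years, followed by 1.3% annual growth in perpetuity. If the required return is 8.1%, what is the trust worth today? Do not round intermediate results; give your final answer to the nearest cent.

€934010.37

D_1 = 43125.00000
D_2 = 53906.25000
D_3 = 67382.81250
Terminal value at year 3: TV = D_3×(1+g_2)/(r−g_2) = 68258.78906/0.068 = 1003805.72151
P_0 = D_1/(1+r)^1 + D_2/(1+r)^2 + D_3/(1+r)^3 + TV/(1+r)^3
    = 39893.61702 + 46130.45446 + 53342.33865 + 794643.95666 = 934010.36680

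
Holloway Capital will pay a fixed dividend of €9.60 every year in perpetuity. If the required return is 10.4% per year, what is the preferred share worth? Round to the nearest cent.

€92.31

Level perpetuity: PV = C / r = €9.60 / 0.104 = €92.31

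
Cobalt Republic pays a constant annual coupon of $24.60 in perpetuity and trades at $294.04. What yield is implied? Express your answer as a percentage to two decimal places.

8.37%

P = C/r ⇒ r = C/P = $24.60/$294.04 = 0.083662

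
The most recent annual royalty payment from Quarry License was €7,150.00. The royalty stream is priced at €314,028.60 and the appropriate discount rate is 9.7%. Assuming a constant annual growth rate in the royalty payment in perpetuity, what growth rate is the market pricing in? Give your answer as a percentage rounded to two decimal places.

P = D₀(1+g)/(r−g) ⇒ P(r−g) = D₀(1+g) ⇒ g(P+D₀) = P·r − D₀
g = (P·r − D₀)/(P + D₀) = (€314,028.60×0.097 − €7,150.00) / (€314,028.60 + €7,150.00) = 0.072579

7.26%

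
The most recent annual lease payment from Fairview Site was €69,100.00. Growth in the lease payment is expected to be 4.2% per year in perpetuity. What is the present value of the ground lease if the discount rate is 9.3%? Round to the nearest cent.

€1411807.84

D₁ = D₀ × (1 + g) = €69,100.00 × 1.042 = €72,002.2000
Growing perpetuity: P = D₁ / (r − g) = €72,002.2000 / (0.093 − 0.042) = €1,411,807.84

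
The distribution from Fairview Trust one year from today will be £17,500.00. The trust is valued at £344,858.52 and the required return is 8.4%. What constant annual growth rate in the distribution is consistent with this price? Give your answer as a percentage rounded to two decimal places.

P = D₁/(r−g) ⇒ g = r − D₁/P = 0.084 − £17,500.00/£344,858.52 = 0.033255

3.33%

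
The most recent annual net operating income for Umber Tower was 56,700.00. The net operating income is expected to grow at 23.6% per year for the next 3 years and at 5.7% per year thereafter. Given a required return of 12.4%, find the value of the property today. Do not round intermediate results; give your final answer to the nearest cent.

1395739.20

D_1 = 70081.20000
D_2 = 86620.36320
D_3 = 107062.76892
Terminal value at year 3: TV = D_3×(1+g_2)/(r−g_2) = 113165.34674/0.067 = 1689035.02602
P_0 = D_1/(1+r)^1 + D_2/(1+r)^2 + D_3/(1+r)^3 + TV/(1+r)^3
    = 62349.82206 + 68562.61572 + 75394.47779 + 1189432.28389 = 1395739.19946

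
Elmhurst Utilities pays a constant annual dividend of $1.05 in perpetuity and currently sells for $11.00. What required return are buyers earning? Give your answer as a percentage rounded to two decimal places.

9.55%

P = C/r ⇒ r = C/P = $1.05/$11.00 = 0.095455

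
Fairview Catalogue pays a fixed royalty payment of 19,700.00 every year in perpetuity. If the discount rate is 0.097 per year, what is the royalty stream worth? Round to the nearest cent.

Level perpetuity: PV = C / r = 19,700.00 / 0.097 = 203,092.78

203092.78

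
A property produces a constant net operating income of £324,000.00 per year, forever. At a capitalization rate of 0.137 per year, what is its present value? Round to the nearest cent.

Level perpetuity: PV = C / r = £324,000.00 / 0.137 = £2,364,963.50

£2364963.50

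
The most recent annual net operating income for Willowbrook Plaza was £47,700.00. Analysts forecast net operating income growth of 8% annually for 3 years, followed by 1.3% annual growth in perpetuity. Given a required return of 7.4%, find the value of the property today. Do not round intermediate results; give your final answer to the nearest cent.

£950187.91

D_1 = 51516.00000
D_2 = 55637.28000
D_3 = 60088.26240
Terminal value at year 3: TV = D_3×(1+g_2)/(r−g_2) = 60869.40981/0.061 = 997859.17723
P_0 = D_1/(1+r)^1 + D_2/(1+r)^2 + D_3/(1+r)^3 + TV/(1+r)^3
    = 47966.48045 + 48234.44961 + 48503.91581 + 805483.06092 = 950187.90679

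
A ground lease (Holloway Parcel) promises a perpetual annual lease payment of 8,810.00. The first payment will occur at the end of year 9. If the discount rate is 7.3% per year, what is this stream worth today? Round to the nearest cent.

Value at end of year 8: C / r = 8,810.00 / 0.073 = 120,684.9315
Discount to today: PV = 120,684.9315 / (1 + 0.073)^8 = 120,684.9315 / 1.757105 = 68,683.95

68683.95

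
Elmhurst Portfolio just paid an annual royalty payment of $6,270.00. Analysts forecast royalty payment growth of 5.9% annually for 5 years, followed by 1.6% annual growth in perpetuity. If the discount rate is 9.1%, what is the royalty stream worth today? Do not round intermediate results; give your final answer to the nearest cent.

D_1 = 6639.93000
D_2 = 7031.68587
D_3 = 7446.55534
D_4 = 7885.90210
D_5 = 8351.17033
Terminal value at year 5: TV = D_5×(1+g_2)/(r−g_2) = 8484.78905/0.075 = 113130.52067
P_0 = D_1/(1+r)^1 + D_2/(1+r)^2 + D_3/(1+r)^3 + D_4/(1+r)^4 + D_5/(1+r)^5 + TV/(1+r)^5
    = 6086.09533 + 5907.58474 + 5734.31003 + 5566.11761 + 5402.85844 + 73190.72228 = 101887.68842

$101887.69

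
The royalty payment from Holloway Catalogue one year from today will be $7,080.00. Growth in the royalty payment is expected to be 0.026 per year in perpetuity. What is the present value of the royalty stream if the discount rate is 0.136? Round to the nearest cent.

Growing perpetuity: P = D₁ / (r − g) = $7,080.0000 / (0.136 − 0.026) = $64,363.64

$64363.64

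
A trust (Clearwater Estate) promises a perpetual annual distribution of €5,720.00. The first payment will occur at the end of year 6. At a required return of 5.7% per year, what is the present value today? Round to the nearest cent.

Value at end of year 5: C / r = €5,720.00 / 0.057 = €100,350.8772
Discount to today: PV = €100,350.8772 / (1 + 0.057)^5 = €100,350.8772 / 1.319395 = €76,058.23

€76058.23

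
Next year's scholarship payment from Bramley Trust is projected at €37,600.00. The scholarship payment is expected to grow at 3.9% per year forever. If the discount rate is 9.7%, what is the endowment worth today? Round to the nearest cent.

€648275.86

Growing perpetuity: P = D₁ / (r − g) = €37,600.0000 / (0.097 − 0.039) = €648,275.86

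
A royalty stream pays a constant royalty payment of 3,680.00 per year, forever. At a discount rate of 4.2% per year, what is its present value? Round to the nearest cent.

Level perpetuity: PV = C / r = 3,680.00 / 0.042 = 87,619.05

87619.05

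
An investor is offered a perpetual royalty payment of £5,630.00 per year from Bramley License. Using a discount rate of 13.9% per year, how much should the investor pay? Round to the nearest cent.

£40503.60

Level perpetuity: PV = C / r = £5,630.00 / 0.139 = £40,503.60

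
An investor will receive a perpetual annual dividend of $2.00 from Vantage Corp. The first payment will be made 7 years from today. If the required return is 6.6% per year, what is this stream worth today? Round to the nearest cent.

$20.65

Value at end of year 6: C / r = $2.00 / 0.066 = $30.3030
Discount to today: PV = $30.3030 / (1 + 0.066)^6 = $30.3030 / 1.467382 = $20.65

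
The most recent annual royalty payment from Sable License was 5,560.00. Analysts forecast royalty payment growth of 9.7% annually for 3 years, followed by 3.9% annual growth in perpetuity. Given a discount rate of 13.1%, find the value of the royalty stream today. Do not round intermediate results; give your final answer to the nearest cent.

D_1 = 6099.32000
D_2 = 6690.95404
D_3 = 7339.97658
Terminal value at year 3: TV = D_3×(1+g_2)/(r−g_2) = 7626.23567/0.092 = 82893.86596
P_0 = D_1/(1+r)^1 + D_2/(1+r)^2 + D_3/(1+r)^3 + TV/(1+r)^3
    = 5392.85588 + 5230.73643 + 5073.49059 + 57297.35573 = 72994.43863

72994.44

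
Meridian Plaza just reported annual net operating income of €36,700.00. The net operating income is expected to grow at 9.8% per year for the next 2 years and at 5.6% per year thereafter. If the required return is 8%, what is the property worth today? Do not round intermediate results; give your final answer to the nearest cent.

D_1 = 40296.60000
D_2 = 44245.66680
Terminal value at year 2: TV = D_2×(1+g_2)/(r−g_2) = 46723.42414/0.024 = 1946809.33920
P_0 = D_1/(1+r)^1 + D_2/(1+r)^2 + TV/(1+r)^2
    = 37311.66667 + 37933.52778 + 1669075.22222 = 1744320.41667

€1744320.42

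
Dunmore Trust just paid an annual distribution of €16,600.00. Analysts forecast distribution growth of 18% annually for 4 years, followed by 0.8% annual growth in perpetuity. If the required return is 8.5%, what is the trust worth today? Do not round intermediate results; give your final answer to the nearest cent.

D_1 = 19588.00000
D_2 = 23113.84000
D_3 = 27274.33120
D_4 = 32183.71082
Terminal value at year 4: TV = D_4×(1+g_2)/(r−g_2) = 32441.18050/0.077 = 421314.03250
P_0 = D_1/(1+r)^1 + D_2/(1+r)^2 + D_3/(1+r)^3 + D_4/(1+r)^4 + TV/(1+r)^4
    = 18053.45622 + 19634.17359 + 21353.29478 + 23222.93810 + 304009.37145 = 386273.23413

€386273.23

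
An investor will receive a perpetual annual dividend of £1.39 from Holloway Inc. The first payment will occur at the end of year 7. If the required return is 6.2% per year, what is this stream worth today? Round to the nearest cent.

£15.63

Value at end of year 6: C / r = £1.39 / 0.062 = £22.4194
Discount to today: PV = £22.4194 / (1 + 0.062)^6 = £22.4194 / 1.434654 = £15.63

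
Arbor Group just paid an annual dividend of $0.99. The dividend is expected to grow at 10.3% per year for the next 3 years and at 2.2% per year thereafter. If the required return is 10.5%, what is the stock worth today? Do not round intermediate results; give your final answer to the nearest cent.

D_1 = 1.09197
D_2 = 1.20444
D_3 = 1.32850
Terminal value at year 3: TV = D_3×(1+g_2)/(r−g_2) = 1.35773/0.083 = 16.35816
P_0 = D_1/(1+r)^1 + D_2/(1+r)^2 + D_3/(1+r)^3 + TV/(1+r)^3
    = 0.98821 + 0.98642 + 0.98463 + 12.12405 = 15.08331

$15.08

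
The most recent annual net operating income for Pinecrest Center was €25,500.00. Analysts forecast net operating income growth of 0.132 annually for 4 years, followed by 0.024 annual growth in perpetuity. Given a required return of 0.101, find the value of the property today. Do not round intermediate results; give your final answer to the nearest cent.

€488338.29

D_1 = 28866.00000
D_2 = 32676.31200
D_3 = 36989.58518
D_4 = 41872.21043
Terminal value at year 4: TV = D_4×(1+g_2)/(r−g_2) = 42877.14348/0.077 = 556846.01920
P_0 = D_1/(1+r)^1 + D_2/(1+r)^2 + D_3/(1+r)^3 + D_4/(1+r)^4 + TV/(1+r)^4
    = 26217.98365 + 26956.18301 + 27715.16727 + 28495.52166 + 378953.43096 = 488338.28655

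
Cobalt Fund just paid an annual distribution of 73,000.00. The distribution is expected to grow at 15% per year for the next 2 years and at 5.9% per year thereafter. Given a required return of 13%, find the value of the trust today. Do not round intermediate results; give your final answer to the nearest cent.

1277613.74

D_1 = 83950.00000
D_2 = 96542.50000
Terminal value at year 2: TV = D_2×(1+g_2)/(r−g_2) = 102238.50750/0.071 = 1439978.97887
P_0 = D_1/(1+r)^1 + D_2/(1+r)^2 + TV/(1+r)^2
    = 74292.03540 + 75606.93868 + 1127714.76143 = 1277613.73551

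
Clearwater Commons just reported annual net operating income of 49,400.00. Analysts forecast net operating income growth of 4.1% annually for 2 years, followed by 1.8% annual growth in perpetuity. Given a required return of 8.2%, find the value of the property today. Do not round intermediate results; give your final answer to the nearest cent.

820602.28

D_1 = 51425.40000
D_2 = 53533.84140
Terminal value at year 2: TV = D_2×(1+g_2)/(r−g_2) = 54497.45055/0.064 = 851522.66477
P_0 = D_1/(1+r)^1 + D_2/(1+r)^2 + TV/(1+r)^2
    = 47528.09612 + 45727.12390 + 727347.06452 = 820602.28454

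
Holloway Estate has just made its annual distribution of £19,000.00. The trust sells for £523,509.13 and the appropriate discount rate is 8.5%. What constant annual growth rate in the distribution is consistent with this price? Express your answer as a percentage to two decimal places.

P = D₀(1+g)/(r−g) ⇒ P(r−g) = D₀(1+g) ⇒ g(P+D₀) = P·r − D₀
g = (P·r − D₀)/(P + D₀) = (£523,509.13×0.085 − £19,000.00) / (£523,509.13 + £19,000.00) = 0.047001

4.70%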